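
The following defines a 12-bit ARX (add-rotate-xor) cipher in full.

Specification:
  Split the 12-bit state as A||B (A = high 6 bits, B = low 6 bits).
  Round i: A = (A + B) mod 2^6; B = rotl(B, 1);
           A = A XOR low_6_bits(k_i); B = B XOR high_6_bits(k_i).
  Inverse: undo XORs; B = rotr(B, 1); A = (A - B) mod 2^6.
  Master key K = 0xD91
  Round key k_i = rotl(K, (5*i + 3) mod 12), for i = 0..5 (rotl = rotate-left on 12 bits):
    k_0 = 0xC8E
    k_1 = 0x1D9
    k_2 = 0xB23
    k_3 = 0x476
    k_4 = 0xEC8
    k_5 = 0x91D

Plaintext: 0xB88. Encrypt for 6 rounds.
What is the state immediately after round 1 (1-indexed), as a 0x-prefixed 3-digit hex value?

s_0 = plaintext = 0xB88
s_1 = Round(s_0, k_0) = 0xE22
s_2 = Round(s_1, k_1) = 0x0C2
s_3 = Round(s_2, k_2) = 0x9A8
s_4 = Round(s_3, k_3) = 0xE00
s_5 = Round(s_4, k_4) = 0xC3B
s_6 = Round(s_5, k_5) = 0xD93

0xE22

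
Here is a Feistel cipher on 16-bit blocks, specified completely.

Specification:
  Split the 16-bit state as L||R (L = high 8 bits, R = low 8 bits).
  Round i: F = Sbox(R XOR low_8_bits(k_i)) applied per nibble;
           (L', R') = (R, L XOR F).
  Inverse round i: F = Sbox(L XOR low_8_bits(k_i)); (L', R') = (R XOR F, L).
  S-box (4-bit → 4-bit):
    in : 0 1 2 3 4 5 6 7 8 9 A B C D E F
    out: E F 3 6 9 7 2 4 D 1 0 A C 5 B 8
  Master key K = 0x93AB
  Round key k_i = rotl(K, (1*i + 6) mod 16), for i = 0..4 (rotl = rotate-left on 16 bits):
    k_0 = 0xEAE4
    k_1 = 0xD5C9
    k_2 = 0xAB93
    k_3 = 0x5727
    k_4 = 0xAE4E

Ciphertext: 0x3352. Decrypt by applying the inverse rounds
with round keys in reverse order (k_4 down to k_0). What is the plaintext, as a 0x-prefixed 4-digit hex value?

s_0 = ciphertext = 0x3352
s_1 = InvRound(s_0, k_4) = 0x1733
s_2 = InvRound(s_1, k_3) = 0x5D17
s_3 = InvRound(s_2, k_2) = 0xDC5D
s_4 = InvRound(s_3, k_1) = 0xAADC
s_5 = InvRound(s_4, k_0) = 0x47AA

0x47AA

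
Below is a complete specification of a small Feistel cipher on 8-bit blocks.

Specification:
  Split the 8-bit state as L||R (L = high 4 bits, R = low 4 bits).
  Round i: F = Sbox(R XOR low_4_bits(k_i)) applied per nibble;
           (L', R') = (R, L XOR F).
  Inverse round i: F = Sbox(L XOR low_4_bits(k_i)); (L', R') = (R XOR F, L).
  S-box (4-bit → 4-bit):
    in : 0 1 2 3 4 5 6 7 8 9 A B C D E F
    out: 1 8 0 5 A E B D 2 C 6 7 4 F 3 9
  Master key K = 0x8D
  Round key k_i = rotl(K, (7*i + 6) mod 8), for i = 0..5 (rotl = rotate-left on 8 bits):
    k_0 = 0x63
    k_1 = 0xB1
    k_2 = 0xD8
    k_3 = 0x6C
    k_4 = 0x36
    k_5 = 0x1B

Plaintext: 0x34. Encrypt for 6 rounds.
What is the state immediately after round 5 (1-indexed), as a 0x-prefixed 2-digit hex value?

s_0 = plaintext = 0x34
s_1 = Round(s_0, k_0) = 0x4E
s_2 = Round(s_1, k_1) = 0xED
s_3 = Round(s_2, k_2) = 0xD0
s_4 = Round(s_3, k_3) = 0x09
s_5 = Round(s_4, k_4) = 0x99
s_6 = Round(s_5, k_5) = 0x99

0x99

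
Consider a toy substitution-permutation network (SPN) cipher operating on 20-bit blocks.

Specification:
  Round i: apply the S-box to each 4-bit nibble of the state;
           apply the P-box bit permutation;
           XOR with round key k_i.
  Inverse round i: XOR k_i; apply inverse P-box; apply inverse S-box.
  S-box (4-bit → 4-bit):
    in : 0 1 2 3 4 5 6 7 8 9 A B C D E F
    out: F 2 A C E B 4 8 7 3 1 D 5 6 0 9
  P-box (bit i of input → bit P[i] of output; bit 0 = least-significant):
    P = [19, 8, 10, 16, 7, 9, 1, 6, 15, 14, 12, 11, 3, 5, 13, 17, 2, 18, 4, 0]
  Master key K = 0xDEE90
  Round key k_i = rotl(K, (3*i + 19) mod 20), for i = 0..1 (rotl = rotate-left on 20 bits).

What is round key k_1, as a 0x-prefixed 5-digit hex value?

K = 0xDEE90
k_0 = rotl(K, (3*0+19) mod 20) = rotl(K, 19) = 0x6F748
k_1 = rotl(K, (3*1+19) mod 20) = rotl(K, 2) = 0x7BA43

0x7BA43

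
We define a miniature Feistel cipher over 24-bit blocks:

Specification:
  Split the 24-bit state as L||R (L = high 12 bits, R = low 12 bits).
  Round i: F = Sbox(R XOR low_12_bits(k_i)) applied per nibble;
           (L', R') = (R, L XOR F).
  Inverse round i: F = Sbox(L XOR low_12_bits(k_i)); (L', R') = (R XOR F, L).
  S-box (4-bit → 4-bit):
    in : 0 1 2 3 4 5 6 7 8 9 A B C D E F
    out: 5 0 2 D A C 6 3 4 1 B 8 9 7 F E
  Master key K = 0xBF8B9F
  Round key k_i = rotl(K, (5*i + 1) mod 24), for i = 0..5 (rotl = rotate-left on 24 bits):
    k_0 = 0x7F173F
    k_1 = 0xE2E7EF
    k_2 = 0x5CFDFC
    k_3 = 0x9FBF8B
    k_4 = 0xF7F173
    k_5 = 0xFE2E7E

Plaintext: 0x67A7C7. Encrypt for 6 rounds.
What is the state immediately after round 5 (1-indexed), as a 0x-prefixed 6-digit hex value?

s_0 = plaintext = 0x67A7C7
s_1 = Round(s_0, k_0) = 0x7C739E
s_2 = Round(s_1, k_1) = 0x39EDF7
s_3 = Round(s_2, k_2) = 0xDF76C6
s_4 = Round(s_3, k_3) = 0x6C6C50
s_5 = Round(s_4, k_4) = 0xC501EB
s_6 = Round(s_5, k_5) = 0x1EB24C

0xC501EB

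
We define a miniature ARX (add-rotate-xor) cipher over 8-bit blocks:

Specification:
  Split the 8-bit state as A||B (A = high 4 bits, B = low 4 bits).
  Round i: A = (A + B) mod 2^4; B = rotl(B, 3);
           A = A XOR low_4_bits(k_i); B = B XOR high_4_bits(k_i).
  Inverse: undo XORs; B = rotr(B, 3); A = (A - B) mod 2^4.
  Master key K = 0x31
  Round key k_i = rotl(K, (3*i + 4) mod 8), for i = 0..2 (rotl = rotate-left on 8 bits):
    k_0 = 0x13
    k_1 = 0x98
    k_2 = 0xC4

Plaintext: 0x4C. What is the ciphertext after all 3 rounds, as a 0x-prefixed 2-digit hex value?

s_0 = plaintext = 0x4C
s_1 = Round(s_0, k_0) = 0x37
s_2 = Round(s_1, k_1) = 0x22
s_3 = Round(s_2, k_2) = 0x0D

0x0D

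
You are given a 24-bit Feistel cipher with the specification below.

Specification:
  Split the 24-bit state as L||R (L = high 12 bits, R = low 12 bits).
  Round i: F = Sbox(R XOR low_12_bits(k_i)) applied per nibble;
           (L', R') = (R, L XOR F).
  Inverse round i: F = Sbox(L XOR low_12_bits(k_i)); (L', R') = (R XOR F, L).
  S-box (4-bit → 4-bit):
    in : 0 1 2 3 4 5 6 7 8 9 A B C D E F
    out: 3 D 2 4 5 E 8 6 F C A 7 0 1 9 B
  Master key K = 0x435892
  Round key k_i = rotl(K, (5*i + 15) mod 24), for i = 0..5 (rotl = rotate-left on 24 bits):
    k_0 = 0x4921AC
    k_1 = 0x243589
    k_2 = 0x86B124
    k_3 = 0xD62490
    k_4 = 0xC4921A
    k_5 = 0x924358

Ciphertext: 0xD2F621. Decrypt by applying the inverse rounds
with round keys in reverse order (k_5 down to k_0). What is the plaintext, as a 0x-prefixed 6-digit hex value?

s_0 = ciphertext = 0xD2F621
s_1 = InvRound(s_0, k_5) = 0xF47D2F
s_2 = InvRound(s_1, k_4) = 0xCCEF47
s_3 = InvRound(s_2, k_3) = 0x0AECCE
s_4 = InvRound(s_3, k_2) = 0x1340AE
s_5 = InvRound(s_4, k_1) = 0x5DF134
s_6 = InvRound(s_5, k_0) = 0x4505DF

0x4505DF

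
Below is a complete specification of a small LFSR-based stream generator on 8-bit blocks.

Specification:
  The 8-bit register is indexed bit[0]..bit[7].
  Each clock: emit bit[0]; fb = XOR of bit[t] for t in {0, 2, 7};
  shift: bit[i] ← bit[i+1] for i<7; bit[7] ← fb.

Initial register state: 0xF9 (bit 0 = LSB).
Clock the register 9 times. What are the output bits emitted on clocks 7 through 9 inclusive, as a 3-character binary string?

reg_0 = 0xF9
clock 1: out=1, reg = 0x7C
clock 2: out=0, reg = 0xBE
clock 3: out=0, reg = 0x5F
clock 4: out=1, reg = 0x2F
clock 5: out=1, reg = 0x17
clock 6: out=1, reg = 0x0B
clock 7: out=1, reg = 0x85
clock 8: out=1, reg = 0xC2
clock 9: out=0, reg = 0xE1

110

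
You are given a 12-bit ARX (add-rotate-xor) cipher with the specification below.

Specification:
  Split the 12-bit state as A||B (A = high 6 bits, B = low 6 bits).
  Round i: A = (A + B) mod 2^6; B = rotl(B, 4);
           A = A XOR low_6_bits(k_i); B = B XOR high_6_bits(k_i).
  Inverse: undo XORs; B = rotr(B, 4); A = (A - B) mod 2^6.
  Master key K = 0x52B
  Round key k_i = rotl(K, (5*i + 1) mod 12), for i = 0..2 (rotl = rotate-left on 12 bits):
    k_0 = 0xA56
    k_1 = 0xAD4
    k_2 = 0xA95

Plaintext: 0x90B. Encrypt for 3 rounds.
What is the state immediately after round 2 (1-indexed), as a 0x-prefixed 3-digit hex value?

0x01D

s_0 = plaintext = 0x90B
s_1 = Round(s_0, k_0) = 0xE5B
s_2 = Round(s_1, k_1) = 0x01D
s_3 = Round(s_2, k_2) = 0x23D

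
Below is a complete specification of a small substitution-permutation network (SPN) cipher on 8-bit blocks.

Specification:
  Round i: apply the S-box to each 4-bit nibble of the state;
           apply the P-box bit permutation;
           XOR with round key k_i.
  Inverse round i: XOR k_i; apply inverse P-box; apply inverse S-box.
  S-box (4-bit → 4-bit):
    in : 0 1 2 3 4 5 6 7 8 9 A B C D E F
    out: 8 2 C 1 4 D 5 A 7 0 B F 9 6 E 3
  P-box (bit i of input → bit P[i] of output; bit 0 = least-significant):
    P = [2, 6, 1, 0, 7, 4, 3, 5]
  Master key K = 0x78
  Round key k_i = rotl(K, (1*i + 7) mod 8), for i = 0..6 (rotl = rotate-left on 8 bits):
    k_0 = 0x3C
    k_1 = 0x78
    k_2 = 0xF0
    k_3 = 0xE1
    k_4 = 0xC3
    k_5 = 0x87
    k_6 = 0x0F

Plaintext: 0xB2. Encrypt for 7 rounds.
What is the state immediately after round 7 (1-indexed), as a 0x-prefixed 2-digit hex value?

0x2A

s_0 = plaintext = 0xB2
s_1 = Round(s_0, k_0) = 0x87
s_2 = Round(s_1, k_1) = 0xA1
s_3 = Round(s_2, k_2) = 0x00
s_4 = Round(s_3, k_3) = 0xC0
s_5 = Round(s_4, k_4) = 0x62
s_6 = Round(s_5, k_5) = 0x0C
s_7 = Round(s_6, k_6) = 0x2A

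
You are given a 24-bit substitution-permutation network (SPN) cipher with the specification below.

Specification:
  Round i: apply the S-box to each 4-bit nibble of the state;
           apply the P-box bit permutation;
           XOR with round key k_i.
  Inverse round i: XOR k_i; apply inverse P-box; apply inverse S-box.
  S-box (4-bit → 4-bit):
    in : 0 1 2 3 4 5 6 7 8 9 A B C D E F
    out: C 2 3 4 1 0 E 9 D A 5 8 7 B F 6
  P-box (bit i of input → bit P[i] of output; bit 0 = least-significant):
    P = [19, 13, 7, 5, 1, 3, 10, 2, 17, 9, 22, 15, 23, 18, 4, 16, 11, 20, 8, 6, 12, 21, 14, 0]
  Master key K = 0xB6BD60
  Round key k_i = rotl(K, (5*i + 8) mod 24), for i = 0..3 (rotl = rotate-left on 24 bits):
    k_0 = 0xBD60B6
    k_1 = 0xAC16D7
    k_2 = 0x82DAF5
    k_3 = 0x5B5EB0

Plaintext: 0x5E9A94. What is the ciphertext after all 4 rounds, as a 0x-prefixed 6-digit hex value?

s_0 = plaintext = 0x5E9A94
s_1 = Round(s_0, k_0) = 0xE269FA
s_2 = Round(s_1, k_1) = 0x91C84E
s_3 = Round(s_2, k_2) = 0x7C7A46
s_4 = Round(s_3, k_3) = 0x886713

0x886713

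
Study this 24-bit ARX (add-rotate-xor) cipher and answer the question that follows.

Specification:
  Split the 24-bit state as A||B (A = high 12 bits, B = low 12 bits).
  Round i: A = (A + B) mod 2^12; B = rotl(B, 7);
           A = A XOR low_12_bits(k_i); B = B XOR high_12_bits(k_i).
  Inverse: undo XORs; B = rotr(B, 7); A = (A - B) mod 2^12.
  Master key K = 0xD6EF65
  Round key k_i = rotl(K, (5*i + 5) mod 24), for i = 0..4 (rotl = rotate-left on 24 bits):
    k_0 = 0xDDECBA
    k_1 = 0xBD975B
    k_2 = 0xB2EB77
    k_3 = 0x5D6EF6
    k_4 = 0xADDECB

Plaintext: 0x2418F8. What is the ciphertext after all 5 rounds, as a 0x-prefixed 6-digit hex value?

s_0 = plaintext = 0x2418F8
s_1 = Round(s_0, k_0) = 0x783199
s_2 = Round(s_1, k_1) = 0xE47755
s_3 = Round(s_2, k_2) = 0xEEB194
s_4 = Round(s_3, k_3) = 0xE89FDA
s_5 = Round(s_4, k_4) = 0x0A87A3

0x0A87A3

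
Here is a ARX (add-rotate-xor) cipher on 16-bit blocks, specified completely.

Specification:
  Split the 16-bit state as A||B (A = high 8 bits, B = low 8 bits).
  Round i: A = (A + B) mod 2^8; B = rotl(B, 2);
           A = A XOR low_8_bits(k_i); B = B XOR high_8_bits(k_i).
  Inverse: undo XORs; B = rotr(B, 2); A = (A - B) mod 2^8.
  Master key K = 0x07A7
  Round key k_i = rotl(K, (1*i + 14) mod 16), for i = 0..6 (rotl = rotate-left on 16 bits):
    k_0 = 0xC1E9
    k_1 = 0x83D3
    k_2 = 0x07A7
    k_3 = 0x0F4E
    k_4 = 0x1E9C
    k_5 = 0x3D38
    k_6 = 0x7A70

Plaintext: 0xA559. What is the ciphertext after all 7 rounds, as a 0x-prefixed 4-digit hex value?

0xD0EF

s_0 = plaintext = 0xA559
s_1 = Round(s_0, k_0) = 0x17A4
s_2 = Round(s_1, k_1) = 0x6811
s_3 = Round(s_2, k_2) = 0xDE43
s_4 = Round(s_3, k_3) = 0x6F02
s_5 = Round(s_4, k_4) = 0xED16
s_6 = Round(s_5, k_5) = 0x3B65
s_7 = Round(s_6, k_6) = 0xD0EF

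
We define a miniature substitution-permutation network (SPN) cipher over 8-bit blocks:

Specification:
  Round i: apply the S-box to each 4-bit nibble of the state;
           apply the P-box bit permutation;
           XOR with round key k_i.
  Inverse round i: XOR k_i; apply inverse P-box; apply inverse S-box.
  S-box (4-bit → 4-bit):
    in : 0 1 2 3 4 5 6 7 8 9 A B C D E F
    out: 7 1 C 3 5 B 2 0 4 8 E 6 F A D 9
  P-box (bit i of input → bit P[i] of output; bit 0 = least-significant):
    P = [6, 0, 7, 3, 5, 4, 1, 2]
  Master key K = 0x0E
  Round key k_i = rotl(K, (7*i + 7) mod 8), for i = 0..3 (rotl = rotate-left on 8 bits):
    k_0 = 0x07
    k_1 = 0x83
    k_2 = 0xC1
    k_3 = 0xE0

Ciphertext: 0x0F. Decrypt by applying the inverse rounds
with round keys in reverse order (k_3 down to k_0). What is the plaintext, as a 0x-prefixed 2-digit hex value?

0x7E

s_0 = ciphertext = 0x0F
s_1 = InvRound(s_0, k_3) = 0xEC
s_2 = InvRound(s_1, k_2) = 0xFD
s_3 = InvRound(s_2, k_1) = 0xCF
s_4 = InvRound(s_3, k_0) = 0x7E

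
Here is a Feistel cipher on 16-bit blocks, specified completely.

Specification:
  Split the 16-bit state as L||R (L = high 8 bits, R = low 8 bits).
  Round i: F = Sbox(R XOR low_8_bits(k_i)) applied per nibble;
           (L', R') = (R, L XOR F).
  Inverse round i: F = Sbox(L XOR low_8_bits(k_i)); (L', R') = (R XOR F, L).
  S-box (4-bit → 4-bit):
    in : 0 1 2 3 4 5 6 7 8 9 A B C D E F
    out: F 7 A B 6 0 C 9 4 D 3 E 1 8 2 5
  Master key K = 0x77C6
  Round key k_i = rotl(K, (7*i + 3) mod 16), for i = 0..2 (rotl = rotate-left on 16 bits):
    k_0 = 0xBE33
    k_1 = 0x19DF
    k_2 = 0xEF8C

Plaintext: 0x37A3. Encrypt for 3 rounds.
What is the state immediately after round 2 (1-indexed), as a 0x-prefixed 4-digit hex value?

0xE81A

s_0 = plaintext = 0x37A3
s_1 = Round(s_0, k_0) = 0xA3E8
s_2 = Round(s_1, k_1) = 0xE81A
s_3 = Round(s_2, k_2) = 0x1A34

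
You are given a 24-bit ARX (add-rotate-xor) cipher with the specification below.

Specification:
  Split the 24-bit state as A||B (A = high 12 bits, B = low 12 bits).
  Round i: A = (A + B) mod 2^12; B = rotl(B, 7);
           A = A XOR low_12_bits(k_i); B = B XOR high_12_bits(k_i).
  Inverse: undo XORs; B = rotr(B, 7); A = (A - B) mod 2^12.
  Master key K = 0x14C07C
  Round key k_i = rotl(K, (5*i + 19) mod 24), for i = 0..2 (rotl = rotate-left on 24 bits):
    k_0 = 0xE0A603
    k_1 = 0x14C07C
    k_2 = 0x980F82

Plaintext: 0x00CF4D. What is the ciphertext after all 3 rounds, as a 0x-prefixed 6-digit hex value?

s_0 = plaintext = 0x00CF4D
s_1 = Round(s_0, k_0) = 0x95A8F0
s_2 = Round(s_1, k_1) = 0x23690B
s_3 = Round(s_2, k_2) = 0x4C3C48

0x4C3C48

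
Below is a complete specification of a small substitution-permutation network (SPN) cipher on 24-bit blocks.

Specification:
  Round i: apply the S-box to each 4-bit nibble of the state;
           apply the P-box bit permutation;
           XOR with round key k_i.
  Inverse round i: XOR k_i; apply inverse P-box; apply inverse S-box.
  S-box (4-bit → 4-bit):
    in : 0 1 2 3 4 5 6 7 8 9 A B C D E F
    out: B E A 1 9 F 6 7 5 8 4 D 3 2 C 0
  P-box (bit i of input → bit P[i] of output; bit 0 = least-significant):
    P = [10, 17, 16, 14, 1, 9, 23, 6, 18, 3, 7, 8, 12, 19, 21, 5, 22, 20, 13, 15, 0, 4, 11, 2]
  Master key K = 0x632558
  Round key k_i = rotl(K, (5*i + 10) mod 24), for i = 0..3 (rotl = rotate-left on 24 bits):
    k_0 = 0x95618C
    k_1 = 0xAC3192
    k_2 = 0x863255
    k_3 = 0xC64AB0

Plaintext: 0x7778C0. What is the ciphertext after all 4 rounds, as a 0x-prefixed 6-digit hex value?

s_0 = plaintext = 0x7778C0
s_1 = Round(s_0, k_0) = 0xEB1F1F
s_2 = Round(s_1, k_1) = 0x449BF6
s_3 = Round(s_2, k_2) = 0xC1B3F0
s_4 = Round(s_3, k_3) = 0xF0BE81

0xF0BE81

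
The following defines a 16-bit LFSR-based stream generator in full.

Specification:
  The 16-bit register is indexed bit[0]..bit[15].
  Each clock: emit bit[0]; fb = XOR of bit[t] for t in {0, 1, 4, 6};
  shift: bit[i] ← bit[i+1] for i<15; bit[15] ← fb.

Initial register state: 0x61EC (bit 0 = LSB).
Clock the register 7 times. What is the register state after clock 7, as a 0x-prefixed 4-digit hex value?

0x06C3

reg_0 = 0x61EC
clock 1: out=0, reg = 0xB0F6
clock 2: out=0, reg = 0xD87B
clock 3: out=1, reg = 0x6C3D
clock 4: out=1, reg = 0x361E
clock 5: out=0, reg = 0x1B0F
clock 6: out=1, reg = 0x0D87
clock 7: out=1, reg = 0x06C3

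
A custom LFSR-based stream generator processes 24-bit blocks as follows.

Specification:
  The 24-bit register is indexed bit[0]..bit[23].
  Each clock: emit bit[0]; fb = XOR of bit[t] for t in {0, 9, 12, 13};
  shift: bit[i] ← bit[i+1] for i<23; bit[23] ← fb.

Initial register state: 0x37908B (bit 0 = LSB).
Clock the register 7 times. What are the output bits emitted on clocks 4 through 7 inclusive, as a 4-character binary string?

reg_0 = 0x37908B
clock 1: out=1, reg = 0x1BC845
clock 2: out=1, reg = 0x8DE422
clock 3: out=0, reg = 0xC6F211
clock 4: out=1, reg = 0x637908
clock 5: out=0, reg = 0x31BC84
clock 6: out=0, reg = 0x18DE42
clock 7: out=0, reg = 0x0C6F21

1000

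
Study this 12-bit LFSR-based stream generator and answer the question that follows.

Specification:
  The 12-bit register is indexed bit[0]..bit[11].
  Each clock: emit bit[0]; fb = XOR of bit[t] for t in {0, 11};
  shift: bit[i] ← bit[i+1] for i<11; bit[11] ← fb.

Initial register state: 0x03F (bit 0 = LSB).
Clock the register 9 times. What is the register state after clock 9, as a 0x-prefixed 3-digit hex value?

0x0A8

reg_0 = 0x03F
clock 1: out=1, reg = 0x81F
clock 2: out=1, reg = 0x40F
clock 3: out=1, reg = 0xA07
clock 4: out=1, reg = 0x503
clock 5: out=1, reg = 0xA81
clock 6: out=1, reg = 0x540
clock 7: out=0, reg = 0x2A0
clock 8: out=0, reg = 0x150
clock 9: out=0, reg = 0x0A8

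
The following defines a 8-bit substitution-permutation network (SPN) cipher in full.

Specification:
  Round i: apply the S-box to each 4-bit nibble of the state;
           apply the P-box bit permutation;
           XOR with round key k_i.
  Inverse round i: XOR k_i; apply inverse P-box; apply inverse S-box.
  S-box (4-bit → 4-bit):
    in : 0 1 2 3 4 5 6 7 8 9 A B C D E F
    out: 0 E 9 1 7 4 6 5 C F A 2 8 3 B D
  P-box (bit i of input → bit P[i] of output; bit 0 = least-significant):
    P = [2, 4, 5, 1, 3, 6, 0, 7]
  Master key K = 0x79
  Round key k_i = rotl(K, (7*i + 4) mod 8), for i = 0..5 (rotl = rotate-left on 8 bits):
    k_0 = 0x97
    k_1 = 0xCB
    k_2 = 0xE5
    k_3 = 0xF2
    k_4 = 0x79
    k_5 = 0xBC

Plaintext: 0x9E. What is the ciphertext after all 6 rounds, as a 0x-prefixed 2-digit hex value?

s_0 = plaintext = 0x9E
s_1 = Round(s_0, k_0) = 0x48
s_2 = Round(s_1, k_1) = 0xA0
s_3 = Round(s_2, k_2) = 0x25
s_4 = Round(s_3, k_3) = 0x5A
s_5 = Round(s_4, k_4) = 0x6A
s_6 = Round(s_5, k_5) = 0xEF

0xEF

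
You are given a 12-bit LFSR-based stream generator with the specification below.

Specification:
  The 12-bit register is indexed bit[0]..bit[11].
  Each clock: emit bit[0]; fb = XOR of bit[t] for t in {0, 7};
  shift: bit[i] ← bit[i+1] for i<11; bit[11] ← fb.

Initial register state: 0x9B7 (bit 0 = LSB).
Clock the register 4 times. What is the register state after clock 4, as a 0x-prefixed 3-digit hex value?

reg_0 = 0x9B7
clock 1: out=1, reg = 0x4DB
clock 2: out=1, reg = 0x26D
clock 3: out=1, reg = 0x936
clock 4: out=0, reg = 0x49B

0x49B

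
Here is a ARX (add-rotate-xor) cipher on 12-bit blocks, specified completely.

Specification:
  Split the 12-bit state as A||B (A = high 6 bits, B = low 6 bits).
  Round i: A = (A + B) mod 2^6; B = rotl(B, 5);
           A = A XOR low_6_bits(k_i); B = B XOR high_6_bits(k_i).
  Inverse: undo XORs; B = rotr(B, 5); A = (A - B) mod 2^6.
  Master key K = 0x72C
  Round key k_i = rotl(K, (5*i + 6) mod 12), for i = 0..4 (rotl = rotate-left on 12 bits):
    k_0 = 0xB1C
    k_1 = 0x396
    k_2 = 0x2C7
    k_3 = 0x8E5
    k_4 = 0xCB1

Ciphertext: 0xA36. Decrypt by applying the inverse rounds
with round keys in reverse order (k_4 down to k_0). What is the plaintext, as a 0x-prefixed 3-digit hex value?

0x642

s_0 = ciphertext = 0xA36
s_1 = InvRound(s_0, k_4) = 0x448
s_2 = InvRound(s_1, k_3) = 0x757
s_3 = InvRound(s_2, k_2) = 0x8B8
s_4 = InvRound(s_3, k_1) = 0x1ED
s_5 = InvRound(s_4, k_0) = 0x642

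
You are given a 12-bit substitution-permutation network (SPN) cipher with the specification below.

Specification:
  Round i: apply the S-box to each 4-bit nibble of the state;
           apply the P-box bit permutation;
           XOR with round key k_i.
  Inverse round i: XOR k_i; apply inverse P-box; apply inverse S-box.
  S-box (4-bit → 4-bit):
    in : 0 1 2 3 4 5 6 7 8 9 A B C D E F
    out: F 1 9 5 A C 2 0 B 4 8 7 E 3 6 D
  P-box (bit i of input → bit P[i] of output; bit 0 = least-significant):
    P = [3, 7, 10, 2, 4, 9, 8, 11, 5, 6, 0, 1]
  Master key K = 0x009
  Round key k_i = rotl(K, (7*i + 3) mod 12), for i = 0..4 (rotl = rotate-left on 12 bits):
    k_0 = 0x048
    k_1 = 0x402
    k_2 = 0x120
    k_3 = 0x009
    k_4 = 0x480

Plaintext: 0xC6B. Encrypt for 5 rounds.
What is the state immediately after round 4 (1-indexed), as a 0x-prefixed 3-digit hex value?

s_0 = plaintext = 0xC6B
s_1 = Round(s_0, k_0) = 0x683
s_2 = Round(s_1, k_1) = 0xA5A
s_3 = Round(s_2, k_2) = 0x826
s_4 = Round(s_3, k_3) = 0x8FB
s_5 = Round(s_4, k_4) = 0x97A

0x8FB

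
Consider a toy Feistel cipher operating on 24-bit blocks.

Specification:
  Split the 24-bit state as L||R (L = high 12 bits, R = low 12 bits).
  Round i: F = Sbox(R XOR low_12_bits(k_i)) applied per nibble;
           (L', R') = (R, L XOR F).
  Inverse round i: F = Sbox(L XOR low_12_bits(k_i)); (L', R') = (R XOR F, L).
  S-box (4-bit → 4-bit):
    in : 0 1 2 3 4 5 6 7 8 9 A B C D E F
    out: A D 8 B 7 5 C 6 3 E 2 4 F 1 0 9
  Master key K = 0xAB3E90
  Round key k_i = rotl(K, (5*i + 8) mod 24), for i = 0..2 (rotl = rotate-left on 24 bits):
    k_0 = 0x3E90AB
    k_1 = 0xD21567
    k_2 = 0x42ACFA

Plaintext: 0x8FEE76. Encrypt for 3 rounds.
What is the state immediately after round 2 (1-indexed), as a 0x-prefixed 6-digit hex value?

0x8EFF45

s_0 = plaintext = 0x8FEE76
s_1 = Round(s_0, k_0) = 0xE768EF
s_2 = Round(s_1, k_1) = 0x8EFF45
s_3 = Round(s_2, k_2) = 0xF453A6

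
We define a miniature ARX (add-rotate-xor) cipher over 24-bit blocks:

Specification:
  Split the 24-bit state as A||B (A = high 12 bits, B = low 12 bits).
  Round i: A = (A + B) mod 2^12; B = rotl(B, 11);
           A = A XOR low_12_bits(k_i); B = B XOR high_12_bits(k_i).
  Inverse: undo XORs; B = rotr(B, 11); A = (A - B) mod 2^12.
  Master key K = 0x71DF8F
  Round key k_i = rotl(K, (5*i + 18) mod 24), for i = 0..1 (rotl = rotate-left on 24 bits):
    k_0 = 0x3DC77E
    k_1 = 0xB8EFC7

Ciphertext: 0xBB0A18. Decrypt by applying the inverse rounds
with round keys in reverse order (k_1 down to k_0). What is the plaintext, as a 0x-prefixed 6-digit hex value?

s_0 = ciphertext = 0xBB0A18
s_1 = InvRound(s_0, k_1) = 0x14B32C
s_2 = InvRound(s_1, k_0) = 0x4551E0

0x4551E0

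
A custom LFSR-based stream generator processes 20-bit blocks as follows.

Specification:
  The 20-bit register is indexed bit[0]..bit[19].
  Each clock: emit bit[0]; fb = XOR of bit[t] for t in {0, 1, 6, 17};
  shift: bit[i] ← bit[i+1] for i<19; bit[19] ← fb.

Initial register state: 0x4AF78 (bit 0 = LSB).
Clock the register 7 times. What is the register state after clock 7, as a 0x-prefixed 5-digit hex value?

reg_0 = 0x4AF78
clock 1: out=0, reg = 0xA57BC
clock 2: out=0, reg = 0xD2BDE
clock 3: out=0, reg = 0x695EF
clock 4: out=1, reg = 0x34AF7
clock 5: out=1, reg = 0x1A57B
clock 6: out=1, reg = 0x8D2BD
clock 7: out=1, reg = 0xC695E

0xC695E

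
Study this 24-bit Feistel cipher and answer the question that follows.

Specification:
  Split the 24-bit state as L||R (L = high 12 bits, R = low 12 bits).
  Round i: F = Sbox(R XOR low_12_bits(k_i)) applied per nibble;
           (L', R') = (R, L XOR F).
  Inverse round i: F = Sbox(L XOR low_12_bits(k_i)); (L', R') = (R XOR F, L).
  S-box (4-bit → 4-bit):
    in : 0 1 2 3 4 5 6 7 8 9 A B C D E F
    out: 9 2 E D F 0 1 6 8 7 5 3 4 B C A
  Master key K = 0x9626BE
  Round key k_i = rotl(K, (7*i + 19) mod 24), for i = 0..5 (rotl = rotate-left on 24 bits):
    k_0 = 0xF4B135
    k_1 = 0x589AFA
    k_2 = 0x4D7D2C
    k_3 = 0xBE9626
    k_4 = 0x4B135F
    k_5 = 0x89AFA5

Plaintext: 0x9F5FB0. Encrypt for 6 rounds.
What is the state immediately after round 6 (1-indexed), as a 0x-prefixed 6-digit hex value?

0xDC784A

s_0 = plaintext = 0x9F5FB0
s_1 = Round(s_0, k_0) = 0xFB0575
s_2 = Round(s_1, k_1) = 0x57553A
s_3 = Round(s_2, k_2) = 0x53AD54
s_4 = Round(s_3, k_3) = 0xD54654
s_5 = Round(s_4, k_4) = 0x654DC7
s_6 = Round(s_5, k_5) = 0xDC784A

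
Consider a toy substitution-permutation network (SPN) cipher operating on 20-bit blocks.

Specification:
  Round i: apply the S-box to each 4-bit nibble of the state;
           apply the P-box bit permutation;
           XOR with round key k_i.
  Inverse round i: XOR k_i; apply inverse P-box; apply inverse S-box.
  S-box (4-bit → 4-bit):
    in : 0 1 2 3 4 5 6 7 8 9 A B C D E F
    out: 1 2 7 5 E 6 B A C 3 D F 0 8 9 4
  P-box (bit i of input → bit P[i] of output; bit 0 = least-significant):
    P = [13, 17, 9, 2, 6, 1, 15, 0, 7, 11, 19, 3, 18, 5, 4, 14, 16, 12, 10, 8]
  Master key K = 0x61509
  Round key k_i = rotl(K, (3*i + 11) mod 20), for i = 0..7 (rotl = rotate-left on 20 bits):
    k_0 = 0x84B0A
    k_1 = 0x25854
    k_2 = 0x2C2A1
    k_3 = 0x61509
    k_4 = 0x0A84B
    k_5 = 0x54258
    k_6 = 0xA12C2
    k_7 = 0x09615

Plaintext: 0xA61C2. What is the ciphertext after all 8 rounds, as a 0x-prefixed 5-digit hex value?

0x48E9F

s_0 = plaintext = 0xA61C2
s_1 = Round(s_0, k_0) = 0xF242A
s_2 = Round(s_1, k_1) = 0xEF62A
s_3 = Round(s_2, k_2) = 0x3697F
s_4 = Round(s_3, k_3) = 0x35BAA
s_5 = Round(s_4, k_4) = 0x906B6
s_6 = Round(s_5, k_5) = 0x2FA97
s_7 = Round(s_6, k_6) = 0x1061C
s_8 = Round(s_7, k_7) = 0x48E9F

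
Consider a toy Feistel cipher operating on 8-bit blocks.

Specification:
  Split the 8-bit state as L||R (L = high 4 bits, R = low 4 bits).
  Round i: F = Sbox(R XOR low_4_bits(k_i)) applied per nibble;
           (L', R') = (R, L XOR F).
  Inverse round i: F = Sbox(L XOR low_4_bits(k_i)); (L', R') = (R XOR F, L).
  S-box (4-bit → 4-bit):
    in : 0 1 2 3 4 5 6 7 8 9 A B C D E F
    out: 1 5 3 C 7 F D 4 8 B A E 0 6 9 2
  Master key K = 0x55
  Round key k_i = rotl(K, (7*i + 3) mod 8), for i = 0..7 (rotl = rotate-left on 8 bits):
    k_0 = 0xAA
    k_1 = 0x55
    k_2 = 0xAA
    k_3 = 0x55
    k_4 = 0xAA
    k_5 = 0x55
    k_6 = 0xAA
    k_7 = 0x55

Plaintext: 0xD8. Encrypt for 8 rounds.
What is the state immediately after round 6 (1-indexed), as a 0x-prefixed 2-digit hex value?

0xD0

s_0 = plaintext = 0xD8
s_1 = Round(s_0, k_0) = 0x8E
s_2 = Round(s_1, k_1) = 0xE6
s_3 = Round(s_2, k_2) = 0x6E
s_4 = Round(s_3, k_3) = 0xE8
s_5 = Round(s_4, k_4) = 0x8D
s_6 = Round(s_5, k_5) = 0xD0
s_7 = Round(s_6, k_6) = 0x07
s_8 = Round(s_7, k_7) = 0x73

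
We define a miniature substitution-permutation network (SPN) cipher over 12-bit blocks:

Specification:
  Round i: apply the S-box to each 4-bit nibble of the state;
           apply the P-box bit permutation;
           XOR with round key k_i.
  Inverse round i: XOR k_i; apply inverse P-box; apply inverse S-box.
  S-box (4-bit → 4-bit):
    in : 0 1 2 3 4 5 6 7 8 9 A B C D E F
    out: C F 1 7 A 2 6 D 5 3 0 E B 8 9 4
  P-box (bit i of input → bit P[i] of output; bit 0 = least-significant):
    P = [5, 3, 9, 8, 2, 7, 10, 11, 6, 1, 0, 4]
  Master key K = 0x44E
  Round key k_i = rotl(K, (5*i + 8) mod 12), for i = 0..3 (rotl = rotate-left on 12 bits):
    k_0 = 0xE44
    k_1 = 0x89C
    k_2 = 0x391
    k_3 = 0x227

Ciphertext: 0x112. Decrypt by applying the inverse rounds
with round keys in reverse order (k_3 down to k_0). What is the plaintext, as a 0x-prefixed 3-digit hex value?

0x8DA

s_0 = ciphertext = 0x112
s_1 = InvRound(s_0, k_3) = 0x027
s_2 = InvRound(s_1, k_2) = 0x497
s_3 = InvRound(s_2, k_1) = 0x605
s_4 = InvRound(s_3, k_0) = 0x8DA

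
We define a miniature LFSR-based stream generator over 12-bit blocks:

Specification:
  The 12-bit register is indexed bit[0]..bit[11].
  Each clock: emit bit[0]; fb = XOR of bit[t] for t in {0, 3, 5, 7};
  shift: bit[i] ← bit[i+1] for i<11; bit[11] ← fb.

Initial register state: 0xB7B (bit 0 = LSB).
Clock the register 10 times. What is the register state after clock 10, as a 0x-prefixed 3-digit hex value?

reg_0 = 0xB7B
clock 1: out=1, reg = 0xDBD
clock 2: out=1, reg = 0x6DE
clock 3: out=0, reg = 0x36F
clock 4: out=1, reg = 0x9B7
clock 5: out=1, reg = 0xCDB
clock 6: out=1, reg = 0xE6D
clock 7: out=1, reg = 0xF36
clock 8: out=0, reg = 0xF9B
clock 9: out=1, reg = 0xFCD
clock 10: out=1, reg = 0xFE6

0xFE6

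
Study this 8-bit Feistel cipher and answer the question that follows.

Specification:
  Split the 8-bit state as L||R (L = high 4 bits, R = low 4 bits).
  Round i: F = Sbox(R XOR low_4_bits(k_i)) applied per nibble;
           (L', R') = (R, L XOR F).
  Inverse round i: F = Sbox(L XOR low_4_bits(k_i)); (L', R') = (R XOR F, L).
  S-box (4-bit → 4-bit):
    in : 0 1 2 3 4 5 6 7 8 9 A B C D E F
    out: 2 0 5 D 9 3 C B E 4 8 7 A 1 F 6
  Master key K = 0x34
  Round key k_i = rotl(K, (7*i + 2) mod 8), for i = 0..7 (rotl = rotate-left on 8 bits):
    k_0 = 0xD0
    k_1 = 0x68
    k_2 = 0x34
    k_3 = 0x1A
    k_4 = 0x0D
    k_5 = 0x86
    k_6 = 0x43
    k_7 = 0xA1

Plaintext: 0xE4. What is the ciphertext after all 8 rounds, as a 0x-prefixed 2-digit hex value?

s_0 = plaintext = 0xE4
s_1 = Round(s_0, k_0) = 0x47
s_2 = Round(s_1, k_1) = 0x72
s_3 = Round(s_2, k_2) = 0x2B
s_4 = Round(s_3, k_3) = 0xB2
s_5 = Round(s_4, k_4) = 0x2D
s_6 = Round(s_5, k_5) = 0xD5
s_7 = Round(s_6, k_6) = 0x51
s_8 = Round(s_7, k_7) = 0x17

0x17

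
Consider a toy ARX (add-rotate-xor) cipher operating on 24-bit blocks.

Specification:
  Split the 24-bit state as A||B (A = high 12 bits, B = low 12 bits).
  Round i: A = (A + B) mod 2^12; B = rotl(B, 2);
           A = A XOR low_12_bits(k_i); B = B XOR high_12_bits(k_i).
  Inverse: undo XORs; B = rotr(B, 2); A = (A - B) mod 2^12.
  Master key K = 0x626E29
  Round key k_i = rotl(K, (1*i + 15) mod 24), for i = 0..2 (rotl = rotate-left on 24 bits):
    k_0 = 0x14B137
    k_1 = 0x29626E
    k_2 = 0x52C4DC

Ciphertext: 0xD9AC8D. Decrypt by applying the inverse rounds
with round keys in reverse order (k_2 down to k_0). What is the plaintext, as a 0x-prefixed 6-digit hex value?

s_0 = ciphertext = 0xD9AC8D
s_1 = InvRound(s_0, k_2) = 0x2DE668
s_2 = InvRound(s_1, k_1) = 0x77193F
s_3 = InvRound(s_2, k_0) = 0x42921D

0x42921D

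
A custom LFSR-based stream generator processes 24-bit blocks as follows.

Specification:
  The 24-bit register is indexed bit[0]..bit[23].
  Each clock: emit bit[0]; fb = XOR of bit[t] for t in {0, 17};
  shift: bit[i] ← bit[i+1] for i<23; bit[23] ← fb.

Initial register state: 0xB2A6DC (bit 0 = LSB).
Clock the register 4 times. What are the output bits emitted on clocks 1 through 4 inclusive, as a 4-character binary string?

0011

reg_0 = 0xB2A6DC
clock 1: out=0, reg = 0xD9536E
clock 2: out=0, reg = 0x6CA9B7
clock 3: out=1, reg = 0xB654DB
clock 4: out=1, reg = 0x5B2A6D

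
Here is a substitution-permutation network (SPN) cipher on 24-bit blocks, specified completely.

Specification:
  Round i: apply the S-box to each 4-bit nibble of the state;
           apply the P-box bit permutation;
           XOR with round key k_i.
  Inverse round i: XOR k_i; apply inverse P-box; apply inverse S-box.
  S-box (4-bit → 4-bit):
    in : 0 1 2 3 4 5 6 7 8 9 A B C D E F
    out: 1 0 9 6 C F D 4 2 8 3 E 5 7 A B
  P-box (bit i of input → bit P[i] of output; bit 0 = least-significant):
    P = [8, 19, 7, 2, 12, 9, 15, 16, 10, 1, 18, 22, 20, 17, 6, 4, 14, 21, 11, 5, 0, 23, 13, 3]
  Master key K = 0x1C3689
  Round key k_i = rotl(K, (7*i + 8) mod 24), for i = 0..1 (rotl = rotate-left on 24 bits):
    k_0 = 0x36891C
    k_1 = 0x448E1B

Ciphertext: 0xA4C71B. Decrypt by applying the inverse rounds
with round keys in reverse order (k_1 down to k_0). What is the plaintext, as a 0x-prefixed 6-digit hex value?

0xE8A16E

s_0 = ciphertext = 0xA4C71B
s_1 = InvRound(s_0, k_1) = 0x8D1910
s_2 = InvRound(s_1, k_0) = 0xE8A16E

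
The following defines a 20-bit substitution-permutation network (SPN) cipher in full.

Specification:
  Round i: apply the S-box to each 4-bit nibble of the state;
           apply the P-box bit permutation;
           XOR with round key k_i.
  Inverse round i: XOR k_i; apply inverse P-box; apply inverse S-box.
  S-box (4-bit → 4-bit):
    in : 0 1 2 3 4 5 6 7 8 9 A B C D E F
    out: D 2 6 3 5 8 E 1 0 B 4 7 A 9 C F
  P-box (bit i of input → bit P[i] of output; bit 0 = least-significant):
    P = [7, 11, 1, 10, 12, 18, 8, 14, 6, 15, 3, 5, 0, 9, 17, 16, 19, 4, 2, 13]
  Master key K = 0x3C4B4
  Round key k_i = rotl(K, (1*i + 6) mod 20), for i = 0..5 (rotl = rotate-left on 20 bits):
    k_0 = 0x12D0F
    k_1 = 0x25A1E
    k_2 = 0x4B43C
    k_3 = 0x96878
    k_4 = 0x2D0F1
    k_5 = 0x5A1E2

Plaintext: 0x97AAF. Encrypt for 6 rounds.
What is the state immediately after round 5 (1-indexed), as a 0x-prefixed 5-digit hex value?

0x7ED62

s_0 = plaintext = 0x97AAF
s_1 = Round(s_0, k_0) = 0x90094
s_2 = Round(s_1, k_1) = 0xD2AE5
s_3 = Round(s_2, k_2) = 0xED334
s_4 = Round(s_3, k_3) = 0xCD8BF
s_5 = Round(s_4, k_4) = 0x7ED62
s_6 = Round(s_5, k_5) = 0xAE880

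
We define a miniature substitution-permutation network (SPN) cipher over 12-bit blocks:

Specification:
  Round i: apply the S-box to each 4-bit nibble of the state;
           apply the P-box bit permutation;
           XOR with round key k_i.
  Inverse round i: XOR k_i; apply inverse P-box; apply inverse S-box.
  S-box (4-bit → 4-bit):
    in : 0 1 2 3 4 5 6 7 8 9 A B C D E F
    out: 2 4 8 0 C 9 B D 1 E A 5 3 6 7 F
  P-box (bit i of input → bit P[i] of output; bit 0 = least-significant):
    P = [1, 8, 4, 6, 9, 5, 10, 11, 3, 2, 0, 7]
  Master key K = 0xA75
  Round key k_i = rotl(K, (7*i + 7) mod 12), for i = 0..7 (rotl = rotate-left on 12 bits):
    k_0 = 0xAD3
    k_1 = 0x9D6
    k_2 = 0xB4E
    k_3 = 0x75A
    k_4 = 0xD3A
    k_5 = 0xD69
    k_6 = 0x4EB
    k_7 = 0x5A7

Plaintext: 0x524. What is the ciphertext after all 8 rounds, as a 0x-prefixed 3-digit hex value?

0x42A

s_0 = plaintext = 0x524
s_1 = Round(s_0, k_0) = 0x20B
s_2 = Round(s_1, k_1) = 0x964
s_3 = Round(s_2, k_2) = 0x1BB
s_4 = Round(s_3, k_3) = 0x149
s_5 = Round(s_4, k_4) = 0x06B
s_6 = Round(s_5, k_5) = 0x75F
s_7 = Round(s_6, k_6) = 0xF30
s_8 = Round(s_7, k_7) = 0x42A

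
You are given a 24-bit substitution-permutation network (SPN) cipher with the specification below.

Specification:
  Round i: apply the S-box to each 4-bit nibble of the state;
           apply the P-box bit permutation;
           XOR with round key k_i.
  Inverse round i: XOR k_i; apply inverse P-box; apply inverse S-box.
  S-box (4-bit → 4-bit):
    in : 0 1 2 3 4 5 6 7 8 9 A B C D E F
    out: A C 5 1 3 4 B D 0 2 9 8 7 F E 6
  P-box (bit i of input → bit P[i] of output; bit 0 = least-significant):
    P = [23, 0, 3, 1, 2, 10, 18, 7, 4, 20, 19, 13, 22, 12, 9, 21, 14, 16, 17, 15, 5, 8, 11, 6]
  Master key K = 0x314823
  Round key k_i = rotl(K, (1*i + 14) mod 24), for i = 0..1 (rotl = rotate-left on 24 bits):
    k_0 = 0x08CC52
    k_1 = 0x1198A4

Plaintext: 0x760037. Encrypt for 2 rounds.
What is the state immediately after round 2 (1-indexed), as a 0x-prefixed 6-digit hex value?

s_0 = plaintext = 0x760037
s_1 = Round(s_0, k_0) = 0xB9343C
s_2 = Round(s_1, k_1) = 0xC098F9

0xC098F9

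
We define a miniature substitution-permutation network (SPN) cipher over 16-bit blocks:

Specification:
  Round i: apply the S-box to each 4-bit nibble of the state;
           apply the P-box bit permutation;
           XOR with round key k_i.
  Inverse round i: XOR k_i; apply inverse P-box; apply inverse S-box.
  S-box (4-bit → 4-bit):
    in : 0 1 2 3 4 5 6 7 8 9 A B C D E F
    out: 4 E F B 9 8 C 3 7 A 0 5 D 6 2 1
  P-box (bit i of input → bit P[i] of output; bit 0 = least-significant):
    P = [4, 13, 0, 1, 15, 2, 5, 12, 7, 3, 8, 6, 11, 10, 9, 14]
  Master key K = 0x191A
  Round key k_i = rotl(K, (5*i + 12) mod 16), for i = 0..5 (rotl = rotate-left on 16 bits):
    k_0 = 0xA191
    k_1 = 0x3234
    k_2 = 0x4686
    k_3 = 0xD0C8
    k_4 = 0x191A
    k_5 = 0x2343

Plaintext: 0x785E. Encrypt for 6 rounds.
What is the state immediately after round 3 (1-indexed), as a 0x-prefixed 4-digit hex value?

0x2E39

s_0 = plaintext = 0x785E
s_1 = Round(s_0, k_0) = 0x9C19
s_2 = Round(s_1, k_1) = 0x47D2
s_3 = Round(s_2, k_2) = 0x2E39
s_4 = Round(s_3, k_3) = 0x2EC6
s_5 = Round(s_4, k_4) = 0xC731
s_6 = Round(s_5, k_5) = 0xD9CC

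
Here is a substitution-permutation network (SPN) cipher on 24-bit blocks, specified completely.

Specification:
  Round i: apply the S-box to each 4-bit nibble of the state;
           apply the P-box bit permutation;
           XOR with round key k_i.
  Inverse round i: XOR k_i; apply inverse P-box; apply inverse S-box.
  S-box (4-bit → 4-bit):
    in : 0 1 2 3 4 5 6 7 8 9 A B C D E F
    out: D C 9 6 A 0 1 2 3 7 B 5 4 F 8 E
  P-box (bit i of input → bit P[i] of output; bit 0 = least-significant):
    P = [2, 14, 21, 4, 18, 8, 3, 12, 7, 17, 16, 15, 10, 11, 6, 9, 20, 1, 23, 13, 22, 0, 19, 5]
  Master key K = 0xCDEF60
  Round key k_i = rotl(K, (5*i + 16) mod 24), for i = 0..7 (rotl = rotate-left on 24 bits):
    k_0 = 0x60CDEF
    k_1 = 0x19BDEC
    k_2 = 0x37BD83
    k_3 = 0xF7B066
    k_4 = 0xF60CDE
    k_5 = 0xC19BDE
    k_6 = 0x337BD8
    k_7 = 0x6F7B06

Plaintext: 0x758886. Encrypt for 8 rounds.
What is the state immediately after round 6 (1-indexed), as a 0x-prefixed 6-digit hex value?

0x248176

s_0 = plaintext = 0x758886
s_1 = Round(s_0, k_0) = 0x66C06A
s_2 = Round(s_1, k_1) = 0x4C7D38
s_3 = Round(s_2, k_2) = 0xB4742E
s_4 = Round(s_3, k_3) = 0xB90874
s_5 = Round(s_4, k_4) = 0x2C4B0C
s_6 = Round(s_5, k_5) = 0x248176
s_7 = Round(s_6, k_6) = 0x72D6FE
s_8 = Round(s_7, k_7) = 0x7F44DF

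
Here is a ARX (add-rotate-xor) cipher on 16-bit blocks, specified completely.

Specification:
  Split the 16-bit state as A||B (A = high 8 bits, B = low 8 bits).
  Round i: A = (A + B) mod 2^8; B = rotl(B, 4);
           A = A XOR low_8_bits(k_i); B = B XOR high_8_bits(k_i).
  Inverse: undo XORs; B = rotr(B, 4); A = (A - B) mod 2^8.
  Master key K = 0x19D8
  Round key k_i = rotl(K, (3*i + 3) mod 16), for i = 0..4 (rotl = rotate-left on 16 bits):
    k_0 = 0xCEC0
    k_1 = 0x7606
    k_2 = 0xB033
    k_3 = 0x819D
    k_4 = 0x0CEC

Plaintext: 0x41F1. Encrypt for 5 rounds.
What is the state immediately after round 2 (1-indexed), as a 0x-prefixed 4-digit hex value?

s_0 = plaintext = 0x41F1
s_1 = Round(s_0, k_0) = 0xF2D1
s_2 = Round(s_1, k_1) = 0xC56B
s_3 = Round(s_2, k_2) = 0x0306
s_4 = Round(s_3, k_3) = 0x94E1
s_5 = Round(s_4, k_4) = 0x9912

0xC56B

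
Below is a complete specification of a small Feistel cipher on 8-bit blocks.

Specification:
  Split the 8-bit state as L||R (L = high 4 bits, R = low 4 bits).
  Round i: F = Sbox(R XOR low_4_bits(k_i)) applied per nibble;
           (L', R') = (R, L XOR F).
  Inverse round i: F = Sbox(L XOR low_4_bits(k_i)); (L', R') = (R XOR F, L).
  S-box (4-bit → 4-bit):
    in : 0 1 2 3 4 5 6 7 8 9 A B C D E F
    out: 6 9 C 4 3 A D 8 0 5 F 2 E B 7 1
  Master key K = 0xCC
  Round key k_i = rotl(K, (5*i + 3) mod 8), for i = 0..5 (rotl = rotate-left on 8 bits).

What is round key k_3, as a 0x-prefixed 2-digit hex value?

K = 0xCC
k_0 = rotl(K, (5*0+3) mod 8) = rotl(K, 3) = 0x66
k_1 = rotl(K, (5*1+3) mod 8) = rotl(K, 0) = 0xCC
k_2 = rotl(K, (5*2+3) mod 8) = rotl(K, 5) = 0x99
k_3 = rotl(K, (5*3+3) mod 8) = rotl(K, 2) = 0x33

0x33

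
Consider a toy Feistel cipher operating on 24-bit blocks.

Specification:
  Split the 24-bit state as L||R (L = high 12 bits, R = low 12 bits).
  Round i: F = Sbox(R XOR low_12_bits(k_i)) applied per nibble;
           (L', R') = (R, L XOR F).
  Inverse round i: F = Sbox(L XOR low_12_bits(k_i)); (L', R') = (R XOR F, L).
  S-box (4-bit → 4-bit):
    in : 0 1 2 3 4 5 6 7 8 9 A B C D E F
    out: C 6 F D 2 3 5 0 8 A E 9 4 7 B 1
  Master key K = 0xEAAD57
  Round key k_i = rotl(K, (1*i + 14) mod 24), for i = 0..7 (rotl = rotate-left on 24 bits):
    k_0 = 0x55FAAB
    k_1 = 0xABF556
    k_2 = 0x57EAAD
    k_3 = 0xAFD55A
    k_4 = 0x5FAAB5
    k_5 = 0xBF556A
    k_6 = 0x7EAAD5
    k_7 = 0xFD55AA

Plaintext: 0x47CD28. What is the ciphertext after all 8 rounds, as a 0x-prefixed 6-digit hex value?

0x415BE8

s_0 = plaintext = 0x47CD28
s_1 = Round(s_0, k_0) = 0xD284F1
s_2 = Round(s_1, k_1) = 0x4F1BC8
s_3 = Round(s_2, k_2) = 0xBC82A2
s_4 = Round(s_3, k_3) = 0x2A2BD0
s_5 = Round(s_4, k_4) = 0xBD04F1
s_6 = Round(s_5, k_5) = 0x4F1D79
s_7 = Round(s_6, k_6) = 0xD79415
s_8 = Round(s_7, k_7) = 0x415BE8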